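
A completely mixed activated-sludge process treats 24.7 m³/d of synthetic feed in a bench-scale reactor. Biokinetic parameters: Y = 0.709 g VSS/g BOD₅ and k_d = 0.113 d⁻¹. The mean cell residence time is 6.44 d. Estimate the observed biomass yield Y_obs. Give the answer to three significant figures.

Observed yield with endogenous decay: Y_obs = Y / (1 + k_d·θ_c) = 0.709 / (1 + 0.113 × 6.44) = 0.709 / 1.728 = 0.4104 g VSS/g BOD₅.

Y_obs ≈ 0.410 g VSS/g BOD₅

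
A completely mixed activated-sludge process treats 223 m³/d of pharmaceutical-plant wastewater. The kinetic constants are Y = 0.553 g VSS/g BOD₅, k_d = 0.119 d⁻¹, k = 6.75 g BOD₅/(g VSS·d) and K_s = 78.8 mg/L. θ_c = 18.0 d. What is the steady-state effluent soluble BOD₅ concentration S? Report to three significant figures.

S ≈ 3.87 mg/L

For a completely mixed reactor with recycle the Lawrence–McCarty relation gives S = K_s·(1 + k_d·θ_c) / [θ_c·(Y·k − k_d) − 1] = 78.8 × (1 + 0.119 × 18.0) / [18.0 × (0.553 × 6.75 − 0.119) − 1] = 247.6 / 64.05 = 3.866 mg/L.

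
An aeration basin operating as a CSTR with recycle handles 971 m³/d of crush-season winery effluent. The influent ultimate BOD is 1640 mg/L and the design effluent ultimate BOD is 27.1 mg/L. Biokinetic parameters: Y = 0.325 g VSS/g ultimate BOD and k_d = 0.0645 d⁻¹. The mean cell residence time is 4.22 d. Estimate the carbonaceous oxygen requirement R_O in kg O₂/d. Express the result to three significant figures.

Observed yield with endogenous decay: Y_obs = Y / (1 + k_d·θ_c) = 0.325 / (1 + 0.0645 × 4.22) = 0.325 / 1.272 = 0.2555 g VSS/g ultimate BOD.
Mass of ultimate BOD removed per day: Q(S₀ − S) = 971 × 1613 g/m³ = 1566 kg/d.
P_X = Y_obs·Q·(S₀ − S) = 0.2555 × 1566 = 400.1 kg VSS/d.
R_O = Q·(S₀ − S) − 1.42·P_X = 1566 − 1.42 × 400.1 = 998.0 kg O₂/d.

R_O ≈ 998 kg O₂/d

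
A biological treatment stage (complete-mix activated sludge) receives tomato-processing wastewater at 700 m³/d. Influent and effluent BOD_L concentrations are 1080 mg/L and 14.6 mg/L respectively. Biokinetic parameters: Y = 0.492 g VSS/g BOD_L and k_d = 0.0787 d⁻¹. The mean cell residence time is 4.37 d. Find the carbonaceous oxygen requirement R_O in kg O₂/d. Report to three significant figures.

R_O ≈ 358 kg O₂/d

The observed yield is Y_obs = Y/(1 + k_d·θ_c) = 0.492 / (1 + 0.0787 × 4.37) = 0.492 / 1.344 = 0.3661 g VSS per g BOD_L removed.
Q·(S₀ − S) = 700 × (1080 − 14.6) × 10⁻³ = 745.8 kg/d removed.
Net sludge production P_X = 0.3661 × 745.8 = 273.0 kg VSS/d.
R_O = Q·ΔS − 1.42 P_X = 745.8 − 387.7 = 358.1 kg O₂/d.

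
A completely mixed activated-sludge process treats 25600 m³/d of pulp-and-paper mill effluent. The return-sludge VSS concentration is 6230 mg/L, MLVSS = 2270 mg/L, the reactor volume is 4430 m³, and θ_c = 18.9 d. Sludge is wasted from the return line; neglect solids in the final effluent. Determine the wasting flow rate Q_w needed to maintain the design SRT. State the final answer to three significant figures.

Q_w ≈ 85.4 m³/d

θ_c = V·X/(Q_w·X_r) when wasting from the recycle, so Q_w = V·X/(θ_c·X_r) = 4430 × 2270 / (18.9 × 6230) = 85.40 m³/d.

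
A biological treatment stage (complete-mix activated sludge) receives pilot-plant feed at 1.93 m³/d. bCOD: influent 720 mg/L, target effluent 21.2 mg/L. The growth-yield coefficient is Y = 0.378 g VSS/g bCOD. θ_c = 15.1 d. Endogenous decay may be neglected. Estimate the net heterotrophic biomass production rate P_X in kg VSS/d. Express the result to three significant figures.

Since k_d ≈ 0, Y_obs = Y = 0.378 g VSS/g bCOD.
Substrate removed = Q·(S₀ − S) = 1.93 m³/d × (720 − 21.2) g/m³ = 1.35×10^3 g/d = 1.349 kg/d.
Net biomass production P_X = Y_obs × Q·(S₀ − S) = 0.3780 × 1.349 = 0.5098 kg VSS/d.

P_X ≈ 0.510 kg VSS/d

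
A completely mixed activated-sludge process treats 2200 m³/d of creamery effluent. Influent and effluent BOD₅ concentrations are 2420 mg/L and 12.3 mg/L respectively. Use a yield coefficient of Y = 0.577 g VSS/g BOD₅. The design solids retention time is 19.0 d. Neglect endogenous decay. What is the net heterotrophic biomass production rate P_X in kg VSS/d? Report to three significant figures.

Since k_d ≈ 0, Y_obs = Y = 0.577 g VSS/g BOD₅.
Substrate removed = Q·(S₀ − S) = 2200 m³/d × (2420 − 12.3) g/m³ = 5.3×10^6 g/d = 5297 kg/d.
Net biomass production P_X = Y_obs × Q·(S₀ − S) = 0.5770 × 5297 = 3056 kg VSS/d.

P_X ≈ 3060 kg VSS/d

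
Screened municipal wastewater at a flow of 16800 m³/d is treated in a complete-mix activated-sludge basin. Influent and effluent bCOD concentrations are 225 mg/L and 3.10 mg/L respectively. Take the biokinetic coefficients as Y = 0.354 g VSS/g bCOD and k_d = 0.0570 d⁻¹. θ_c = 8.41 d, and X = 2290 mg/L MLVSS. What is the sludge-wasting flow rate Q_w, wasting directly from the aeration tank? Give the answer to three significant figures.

Q_w ≈ 390 m³/d

Steady-state biomass mass balance: V·X·(1 + k_d·θ_c) = Y·Q·(S₀ − S)·θ_c, so V = 0.354 × 16800 × (225 − 3.10) × 8.41 / [2290 × (1 + 0.0570 × 8.41)] = 1.11×10^7 / 3388 = 3276 m³.
With mixed-liquor wasting, θ_c = V/Q_w, so Q_w = V/θ_c = 3276/8.41 = 389.5 m³/d.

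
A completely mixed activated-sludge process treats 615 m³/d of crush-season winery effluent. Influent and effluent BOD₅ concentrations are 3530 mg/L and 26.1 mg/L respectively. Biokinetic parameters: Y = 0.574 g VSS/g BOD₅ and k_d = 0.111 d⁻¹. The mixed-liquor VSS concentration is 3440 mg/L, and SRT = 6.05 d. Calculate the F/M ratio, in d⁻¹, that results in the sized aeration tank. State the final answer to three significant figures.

Rearranging the biomass balance for a CMAS with decay, V = Y·Q·ΔS·θ_c / [X·(1+k_d θ_c)] = 0.574 × 615 × (3530 − 26.1) × 6.05 / [3440 × (1 + 0.111 × 6.05)] = 7.48×10^6 / 5750 = 1301 m³.
F/M = applied load / biomass = Q·S₀/(V·X) = 615 × 3530 / (1301 × 3440) = 0.4849 d⁻¹.

F/M ≈ 0.485 d⁻¹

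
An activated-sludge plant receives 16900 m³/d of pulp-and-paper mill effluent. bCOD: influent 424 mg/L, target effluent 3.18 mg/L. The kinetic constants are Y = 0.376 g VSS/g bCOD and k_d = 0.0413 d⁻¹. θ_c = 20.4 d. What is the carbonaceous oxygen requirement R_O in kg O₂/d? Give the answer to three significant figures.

Observed yield with endogenous decay: Y_obs = Y / (1 + k_d·θ_c) = 0.376 / (1 + 0.0413 × 20.4) = 0.376 / 1.843 = 0.2041 g VSS/g bCOD.
ΔS = 424 − 3.18 = 420.8 mg/L, so the substrate removal rate is 16900 × 420.8/1000 = 7112 kg bCOD/d.
P_X = Y_obs·Q·(S₀ − S) = 0.2041 × 7112 = 1451 kg VSS/d.
R_O = Q·ΔS − 1.42 P_X = 7112 − 2061 = 5051 kg O₂/d.

R_O ≈ 5050 kg O₂/d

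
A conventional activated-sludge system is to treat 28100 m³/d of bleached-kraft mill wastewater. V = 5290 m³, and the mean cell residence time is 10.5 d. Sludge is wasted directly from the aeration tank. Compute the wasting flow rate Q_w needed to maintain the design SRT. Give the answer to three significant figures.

Wasting from the aeration tank: Q_w = V / θ_c = 5290 / 10.5 = 503.8 m³/d.

Q_w ≈ 504 m³/d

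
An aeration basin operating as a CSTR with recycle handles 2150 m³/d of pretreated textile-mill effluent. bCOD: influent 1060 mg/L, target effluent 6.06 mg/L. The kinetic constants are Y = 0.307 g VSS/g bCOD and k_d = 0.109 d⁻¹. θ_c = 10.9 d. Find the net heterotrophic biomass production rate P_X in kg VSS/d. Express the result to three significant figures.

Correct the yield for decay: Y_obs = Y/(1 + k_d θ_c) = 0.307 / (1 + 0.109 × 10.9) = 0.307 / 2.188 = 0.1403.
ΔS = 1060 − 6.06 = 1054 mg/L, so the substrate removal rate is 2150 × 1054/1000 = 2266 kg bCOD/d.
Biomass produced: P_X = Y_obs·Q·ΔS = 0.1403 × 2266 ≈ 317.9 kg VSS/d.

P_X ≈ 318 kg VSS/d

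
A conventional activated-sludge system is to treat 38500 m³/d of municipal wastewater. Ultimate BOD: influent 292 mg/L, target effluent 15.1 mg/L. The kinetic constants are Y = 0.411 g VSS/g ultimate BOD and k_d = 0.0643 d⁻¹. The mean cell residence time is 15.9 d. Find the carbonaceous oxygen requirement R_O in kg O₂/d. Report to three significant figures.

Observed yield with endogenous decay: Y_obs = Y / (1 + k_d·θ_c) = 0.411 / (1 + 0.0643 × 15.9) = 0.411 / 2.022 = 0.2032 g VSS/g ultimate BOD.
ΔS = 292 − 15.1 = 276.9 mg/L, so the substrate removal rate is 38500 × 276.9/1000 = 10661 kg ultimate BOD/d.
P_X = Y_obs·Q·(S₀ − S) = 0.2032 × 10661 = 2167 kg VSS/d.
R_O = Q·(S₀ − S) − 1.42·P_X = 10661 − 1.42 × 2167 = 7584 kg O₂/d.

R_O ≈ 7580 kg O₂/d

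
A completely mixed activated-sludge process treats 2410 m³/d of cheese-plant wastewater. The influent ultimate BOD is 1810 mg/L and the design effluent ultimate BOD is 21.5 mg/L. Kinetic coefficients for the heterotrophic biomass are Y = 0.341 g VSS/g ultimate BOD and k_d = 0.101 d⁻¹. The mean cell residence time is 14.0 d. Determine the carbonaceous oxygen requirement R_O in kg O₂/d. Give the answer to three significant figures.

R_O ≈ 3450 kg O₂/d

The observed yield is Y_obs = Y/(1 + k_d·θ_c) = 0.341 / (1 + 0.101 × 14.0) = 0.341 / 2.414 = 0.1413 g VSS per g ultimate BOD removed.
Q·(S₀ − S) = 2410 × (1810 − 21.5) × 10⁻³ = 4310 kg/d removed.
Biomass synthesised: P_X = Y_obs × 4310 = 608.9 kg VSS/d.
R_O = Q·ΔS − 1.42 P_X = 4310 − 864.6 = 3446 kg O₂/d.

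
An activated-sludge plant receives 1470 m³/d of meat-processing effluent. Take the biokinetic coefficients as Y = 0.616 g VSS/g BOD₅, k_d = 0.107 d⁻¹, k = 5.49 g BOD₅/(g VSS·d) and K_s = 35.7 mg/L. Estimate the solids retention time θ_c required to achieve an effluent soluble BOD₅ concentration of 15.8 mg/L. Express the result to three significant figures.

From 1/θ_c = Y·k·S/(K_s + S) − k_d: Y·k·S/(K_s+S) = 0.616 × 5.49 × 15.8 / (35.7 + 15.8) = 1.038 d⁻¹.
θ_c = 1/(μ − k_d) = 1/(1.038 − 0.107) = 1/0.9305 = 1.075 d.

θ_c ≈ 1.07 d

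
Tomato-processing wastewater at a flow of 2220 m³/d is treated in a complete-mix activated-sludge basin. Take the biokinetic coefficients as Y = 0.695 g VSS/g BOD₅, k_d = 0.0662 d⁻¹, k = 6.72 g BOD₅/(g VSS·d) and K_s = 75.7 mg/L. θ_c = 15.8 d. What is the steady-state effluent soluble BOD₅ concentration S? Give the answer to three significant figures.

From the Monod/SRT balance for a CMAS, S = K_s·(1+k_d θ_c)/[θ_c·(Y k − k_d) − 1] = 75.7 × (1 + 0.0662 × 15.8) / [15.8 × (0.695 × 6.72 − 0.0662) − 1] = 154.9 / 71.75 = 2.159 mg/L.

S ≈ 2.16 mg/L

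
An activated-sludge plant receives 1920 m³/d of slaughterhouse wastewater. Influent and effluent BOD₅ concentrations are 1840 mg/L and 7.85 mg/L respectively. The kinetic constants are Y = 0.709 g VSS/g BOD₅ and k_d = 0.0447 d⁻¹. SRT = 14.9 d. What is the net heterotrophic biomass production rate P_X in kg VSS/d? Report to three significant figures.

Observed yield with endogenous decay: Y_obs = Y / (1 + k_d·θ_c) = 0.709 / (1 + 0.0447 × 14.9) = 0.709 / 1.666 = 0.4256 g VSS/g BOD₅.
Mass of BOD₅ removed per day: Q(S₀ − S) = 1920 × 1832 g/m³ = 3518 kg/d.
Biomass produced: P_X = Y_obs·Q·ΔS = 0.4256 × 3518 ≈ 1497 kg VSS/d.

P_X ≈ 1500 kg VSS/d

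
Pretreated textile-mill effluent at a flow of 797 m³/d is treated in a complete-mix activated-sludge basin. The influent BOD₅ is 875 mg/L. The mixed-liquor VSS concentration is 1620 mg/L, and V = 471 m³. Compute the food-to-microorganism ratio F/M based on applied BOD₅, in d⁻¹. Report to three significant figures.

F/M ≈ 0.914 d⁻¹

Food-to-microorganism ratio F/M = Q S₀ / (V X) = 797 × 875 / (471.0 × 1620) = 0.9140 d⁻¹.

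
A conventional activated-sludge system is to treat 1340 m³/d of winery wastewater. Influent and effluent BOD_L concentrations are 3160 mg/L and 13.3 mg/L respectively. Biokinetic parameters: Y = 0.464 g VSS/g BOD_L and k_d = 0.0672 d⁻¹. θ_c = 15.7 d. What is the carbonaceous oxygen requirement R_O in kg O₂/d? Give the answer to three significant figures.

R_O ≈ 2860 kg O₂/d

The observed yield is Y_obs = Y/(1 + k_d·θ_c) = 0.464 / (1 + 0.0672 × 15.7) = 0.464 / 2.055 = 0.2258 g VSS per g BOD_L removed.
Mass of BOD_L removed per day: Q(S₀ − S) = 1340 × 3147 g/m³ = 4217 kg/d.
Biomass synthesised: P_X = Y_obs × 4217 = 952.0 kg VSS/d.
R_O = Q·ΔS − 1.42 P_X = 4217 − 1352 = 2865 kg O₂/d.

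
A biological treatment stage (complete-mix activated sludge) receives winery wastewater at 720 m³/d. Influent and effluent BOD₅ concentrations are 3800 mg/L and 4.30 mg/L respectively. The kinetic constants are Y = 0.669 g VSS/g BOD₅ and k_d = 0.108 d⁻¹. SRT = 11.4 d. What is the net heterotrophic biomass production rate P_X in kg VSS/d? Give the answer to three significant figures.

P_X ≈ 819 kg VSS/d

The observed yield is Y_obs = Y/(1 + k_d·θ_c) = 0.669 / (1 + 0.108 × 11.4) = 0.669 / 2.231 = 0.2998 g VSS per g BOD₅ removed.
Q·(S₀ − S) = 720 × (3800 − 4.30) × 10⁻³ = 2733 kg/d removed.
Biomass produced: P_X = Y_obs·Q·ΔS = 0.2998 × 2733 ≈ 819.4 kg VSS/d.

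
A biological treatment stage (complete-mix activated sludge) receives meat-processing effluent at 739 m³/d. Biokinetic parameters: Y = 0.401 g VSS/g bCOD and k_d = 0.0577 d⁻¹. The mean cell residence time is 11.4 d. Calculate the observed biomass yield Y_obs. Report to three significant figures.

The observed yield is Y_obs = Y/(1 + k_d·θ_c) = 0.401 / (1 + 0.0577 × 11.4) = 0.401 / 1.658 = 0.2419 g VSS per g bCOD removed.

Y_obs ≈ 0.242 g VSS/g bCOD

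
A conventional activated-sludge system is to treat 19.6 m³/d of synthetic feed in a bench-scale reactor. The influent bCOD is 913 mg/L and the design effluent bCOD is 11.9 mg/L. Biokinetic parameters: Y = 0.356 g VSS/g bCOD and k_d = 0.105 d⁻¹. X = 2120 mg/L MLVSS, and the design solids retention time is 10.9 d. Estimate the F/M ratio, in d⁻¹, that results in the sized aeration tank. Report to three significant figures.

F/M ≈ 0.560 d⁻¹

Steady-state biomass mass balance: V·X·(1 + k_d·θ_c) = Y·Q·(S₀ − S)·θ_c, so V = 0.356 × 19.6 × (913 − 11.9) × 10.9 / [2120 × (1 + 0.105 × 10.9)] = 6.85×10^4 / 4546 = 15.07 m³.
F/M = Q·S₀ / (V·X) = 19.6 × 913 / (15.07 × 2120) = 0.5599 g bCOD·(g VSS·d)⁻¹.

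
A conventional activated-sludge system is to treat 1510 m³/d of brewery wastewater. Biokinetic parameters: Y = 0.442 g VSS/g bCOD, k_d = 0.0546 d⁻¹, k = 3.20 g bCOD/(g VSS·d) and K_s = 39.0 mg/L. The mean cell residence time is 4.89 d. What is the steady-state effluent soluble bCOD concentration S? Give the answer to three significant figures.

S ≈ 8.75 mg/L

Effluent substrate depends only on kinetics and SRT: S = K_s(1 + k_d θ_c) / [θ_c(Yk − k_d) − 1] = 39.0 × (1 + 0.0546 × 4.89) / [4.89 × (0.442 × 3.20 − 0.0546) − 1] = 49.41 / 5.649 = 8.747 mg/L.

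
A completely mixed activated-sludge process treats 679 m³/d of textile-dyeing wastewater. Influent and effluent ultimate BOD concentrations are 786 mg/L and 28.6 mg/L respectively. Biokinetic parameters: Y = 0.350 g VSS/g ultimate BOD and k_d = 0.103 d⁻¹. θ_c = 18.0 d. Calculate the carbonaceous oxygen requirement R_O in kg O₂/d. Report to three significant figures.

R_O ≈ 425 kg O₂/d

The observed yield is Y_obs = Y/(1 + k_d·θ_c) = 0.350 / (1 + 0.103 × 18.0) = 0.350 / 2.854 = 0.1226 g VSS per g ultimate BOD removed.
Mass of ultimate BOD removed per day: Q(S₀ − S) = 679 × 757.4 g/m³ = 514.3 kg/d.
Net sludge production P_X = 0.1226 × 514.3 = 63.07 kg VSS/d.
Carbonaceous O₂ demand = substrate oxidised − cell-mass equivalent = 514.3 − 1.42 × 63.07 = 424.7 kg O₂/d.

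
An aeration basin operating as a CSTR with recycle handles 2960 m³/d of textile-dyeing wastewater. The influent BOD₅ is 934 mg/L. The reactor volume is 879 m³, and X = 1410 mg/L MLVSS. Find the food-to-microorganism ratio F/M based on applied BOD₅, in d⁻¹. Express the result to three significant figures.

F/M = Q·S₀ / (V·X) = 2960 × 934 / (879.0 × 1410) = 2.231 g BOD₅·(g VSS·d)⁻¹.

F/M ≈ 2.23 d⁻¹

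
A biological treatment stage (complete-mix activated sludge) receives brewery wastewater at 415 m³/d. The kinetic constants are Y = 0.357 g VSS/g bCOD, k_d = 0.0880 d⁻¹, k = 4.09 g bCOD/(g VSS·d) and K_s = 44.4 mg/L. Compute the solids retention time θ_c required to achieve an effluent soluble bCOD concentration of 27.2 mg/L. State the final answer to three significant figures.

θ_c ≈ 2.14 d

Specific growth rate at S = 27.2 mg/L: μ = YkS/(K_s+S) = 0.357·4.09·27.2/(44.4+27.2) = 0.5547 d⁻¹.
Then 1/θ_c = μ − k_d = 0.5547 − 0.0880 = 0.4667 d⁻¹, giving θ_c = 2.143 d.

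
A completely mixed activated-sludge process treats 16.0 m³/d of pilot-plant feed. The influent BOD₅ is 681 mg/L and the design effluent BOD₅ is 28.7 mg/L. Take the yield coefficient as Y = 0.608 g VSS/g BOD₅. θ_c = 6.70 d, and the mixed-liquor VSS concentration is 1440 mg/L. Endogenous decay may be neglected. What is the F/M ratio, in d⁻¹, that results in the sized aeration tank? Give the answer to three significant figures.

V·X = Y·Q·ΔS·θ_c gives V = 0.608 × 16.0 × (681 − 28.7) × 6.70 / 1440 = 29.52 m³.
F/M = Q·S₀ / (V·X) = 16.0 × 681 / (29.52 × 1440) = 0.2563 g BOD₅·(g VSS·d)⁻¹.

F/M ≈ 0.256 d⁻¹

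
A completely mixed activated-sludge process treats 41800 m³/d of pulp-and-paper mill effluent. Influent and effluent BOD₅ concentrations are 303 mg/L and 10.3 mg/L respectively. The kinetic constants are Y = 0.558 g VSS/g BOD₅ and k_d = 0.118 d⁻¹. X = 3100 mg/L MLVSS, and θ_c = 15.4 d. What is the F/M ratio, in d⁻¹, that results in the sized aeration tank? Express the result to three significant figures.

F/M ≈ 0.339 d⁻¹

Rearranging the biomass balance for a CMAS with decay, V = Y·Q·ΔS·θ_c / [X·(1+k_d θ_c)] = 0.558 × 41800 × (303 − 10.3) × 15.4 / [3100 × (1 + 0.118 × 15.4)] = 1.05×10^8 / 8733 = 12039 m³.
F/M = Q·S₀ / (V·X) = 41800 × 303 / (12039 × 3100) = 0.3394 g BOD₅·(g VSS·d)⁻¹.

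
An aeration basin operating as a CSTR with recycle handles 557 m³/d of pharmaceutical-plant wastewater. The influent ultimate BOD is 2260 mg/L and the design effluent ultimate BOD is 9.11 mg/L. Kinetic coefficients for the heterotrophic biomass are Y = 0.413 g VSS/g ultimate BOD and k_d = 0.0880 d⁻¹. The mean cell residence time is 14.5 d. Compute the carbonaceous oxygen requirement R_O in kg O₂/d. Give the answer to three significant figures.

Observed yield with endogenous decay: Y_obs = Y / (1 + k_d·θ_c) = 0.413 / (1 + 0.0880 × 14.5) = 0.413 / 2.276 = 0.1815 g VSS/g ultimate BOD.
Mass of ultimate BOD removed per day: Q(S₀ − S) = 557 × 2251 g/m³ = 1254 kg/d.
Biomass synthesised: P_X = Y_obs × 1254 = 227.5 kg VSS/d.
Carbonaceous O₂ demand = substrate oxidised − cell-mass equivalent = 1254 − 1.42 × 227.5 = 930.7 kg O₂/d.

R_O ≈ 931 kg O₂/d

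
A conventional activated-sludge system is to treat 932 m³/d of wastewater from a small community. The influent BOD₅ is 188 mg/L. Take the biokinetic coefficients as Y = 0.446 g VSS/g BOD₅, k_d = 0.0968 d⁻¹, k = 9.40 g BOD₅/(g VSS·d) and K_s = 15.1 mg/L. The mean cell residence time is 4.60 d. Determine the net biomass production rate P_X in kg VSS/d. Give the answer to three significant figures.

From the Monod/SRT balance for a CMAS, S = K_s·(1+k_d θ_c)/[θ_c·(Y k − k_d) − 1] = 15.1 × (1 + 0.0968 × 4.60) / [4.60 × (0.446 × 9.40 − 0.0968) − 1] = 21.82 / 17.84 = 1.223 mg/L.
Y_obs = Y / (1 + k_d θ_c) = 0.446 / (1 + 0.0968 × 4.60) = 0.446 / 1.445 = 0.3086.
Substrate removed = Q·(S₀ − S) = 932 m³/d × (188 − 1.22) g/m³ = 1.74×10^5 g/d = 174.1 kg/d.
P_X = Y_obs · Q(S₀ − S) = 0.3086 × 174.1 = 53.72 kg VSS/d.

P_X ≈ 53.7 kg VSS/d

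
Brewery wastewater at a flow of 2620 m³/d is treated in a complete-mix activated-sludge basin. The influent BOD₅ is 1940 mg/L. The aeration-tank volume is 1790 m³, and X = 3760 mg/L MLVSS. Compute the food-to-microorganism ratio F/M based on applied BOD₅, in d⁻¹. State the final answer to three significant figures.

F/M = Q·S₀ / (V·X) = 2620 × 1940 / (1790 × 3760) = 0.7552 g BOD₅·(g VSS·d)⁻¹.

F/M ≈ 0.755 d⁻¹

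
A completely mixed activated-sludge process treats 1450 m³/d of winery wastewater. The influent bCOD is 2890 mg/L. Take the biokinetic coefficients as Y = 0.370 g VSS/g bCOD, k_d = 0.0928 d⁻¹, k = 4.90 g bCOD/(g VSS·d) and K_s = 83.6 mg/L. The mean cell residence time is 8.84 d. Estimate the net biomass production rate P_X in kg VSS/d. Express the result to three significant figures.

P_X ≈ 849 kg VSS/d

For a completely mixed reactor with recycle the Lawrence–McCarty relation gives S = K_s·(1 + k_d·θ_c) / [θ_c·(Y·k − k_d) − 1] = 83.6 × (1 + 0.0928 × 8.84) / [8.84 × (0.370 × 4.90 − 0.0928) − 1] = 152.2 / 14.21 = 10.71 mg/L.
Observed yield with endogenous decay: Y_obs = Y / (1 + k_d·θ_c) = 0.370 / (1 + 0.0928 × 8.84) = 0.370 / 1.820 = 0.2033 g VSS/g bCOD.
ΔS = 2890 − 10.7 = 2879 mg/L, so the substrate removal rate is 1450 × 2879/1000 = 4175 kg bCOD/d.
So the net sludge growth is P_X = 0.2033 × 4175 = 848.6 kg VSS/d.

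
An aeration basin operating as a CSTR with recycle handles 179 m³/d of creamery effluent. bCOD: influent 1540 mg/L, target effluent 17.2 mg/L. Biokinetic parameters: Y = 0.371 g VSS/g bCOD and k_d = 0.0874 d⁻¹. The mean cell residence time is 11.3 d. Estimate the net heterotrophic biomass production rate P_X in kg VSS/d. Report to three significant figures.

Observed yield with endogenous decay: Y_obs = Y / (1 + k_d·θ_c) = 0.371 / (1 + 0.0874 × 11.3) = 0.371 / 1.988 = 0.1867 g VSS/g bCOD.
Q·(S₀ − S) = 179 × (1540 − 17.2) × 10⁻³ = 272.6 kg/d removed.
P_X = Y_obs · Q(S₀ − S) = 0.1867 × 272.6 = 50.88 kg VSS/d.

P_X ≈ 50.9 kg VSS/d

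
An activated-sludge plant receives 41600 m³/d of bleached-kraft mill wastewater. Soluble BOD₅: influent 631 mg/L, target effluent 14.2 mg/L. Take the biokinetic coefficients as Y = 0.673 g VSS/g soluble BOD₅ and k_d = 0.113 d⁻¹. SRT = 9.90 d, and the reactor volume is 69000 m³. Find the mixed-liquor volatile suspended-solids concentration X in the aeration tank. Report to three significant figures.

From V·X·(1 + k_d·θ_c) = Y·Q·(S₀ − S)·θ_c: X = 0.673 × 41600 × (631 − 14.2) × 9.90 / [69000 × (1 + 0.113 × 9.90)] = 1169 mg/L.

X ≈ 1170 mg/L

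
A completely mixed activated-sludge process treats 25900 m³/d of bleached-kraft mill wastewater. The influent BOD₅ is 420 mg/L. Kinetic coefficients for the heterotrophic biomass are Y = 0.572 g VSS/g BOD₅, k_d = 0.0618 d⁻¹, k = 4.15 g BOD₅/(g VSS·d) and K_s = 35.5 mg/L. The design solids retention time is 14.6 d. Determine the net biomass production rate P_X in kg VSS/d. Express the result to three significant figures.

P_X ≈ 3250 kg VSS/d

For a completely mixed reactor with recycle the Lawrence–McCarty relation gives S = K_s·(1 + k_d·θ_c) / [θ_c·(Y·k − k_d) − 1] = 35.5 × (1 + 0.0618 × 14.6) / [14.6 × (0.572 × 4.15 − 0.0618) − 1] = 67.53 / 32.76 = 2.062 mg/L.
Observed yield with endogenous decay: Y_obs = Y / (1 + k_d·θ_c) = 0.572 / (1 + 0.0618 × 14.6) = 0.572 / 1.902 = 0.3007 g VSS/g BOD₅.
Q·(S₀ − S) = 25900 × (420 − 2.06) × 10⁻³ = 10825 kg/d removed.
So the net sludge growth is P_X = 0.3007 × 10825 = 3255 kg VSS/d.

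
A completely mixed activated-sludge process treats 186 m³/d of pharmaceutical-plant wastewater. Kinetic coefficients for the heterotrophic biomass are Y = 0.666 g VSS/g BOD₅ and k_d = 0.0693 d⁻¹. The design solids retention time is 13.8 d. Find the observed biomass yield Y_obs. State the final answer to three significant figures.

Observed yield with endogenous decay: Y_obs = Y / (1 + k_d·θ_c) = 0.666 / (1 + 0.0693 × 13.8) = 0.666 / 1.956 = 0.3404 g VSS/g BOD₅.

Y_obs ≈ 0.340 g VSS/g BOD₅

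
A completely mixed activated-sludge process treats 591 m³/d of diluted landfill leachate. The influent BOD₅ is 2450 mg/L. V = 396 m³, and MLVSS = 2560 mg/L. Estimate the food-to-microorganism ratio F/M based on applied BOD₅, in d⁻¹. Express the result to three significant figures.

F/M = Q·S₀ / (V·X) = 591 × 2450 / (396.0 × 2560) = 1.428 g BOD₅·(g VSS·d)⁻¹.

F/M ≈ 1.43 d⁻¹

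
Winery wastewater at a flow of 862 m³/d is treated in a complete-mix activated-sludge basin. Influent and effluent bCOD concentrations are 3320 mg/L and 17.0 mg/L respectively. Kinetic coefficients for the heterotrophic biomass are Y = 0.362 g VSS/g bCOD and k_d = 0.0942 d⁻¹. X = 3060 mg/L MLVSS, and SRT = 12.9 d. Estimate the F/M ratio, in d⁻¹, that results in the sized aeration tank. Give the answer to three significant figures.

F/M ≈ 0.477 d⁻¹

From the SRT design equation V = Y Q (S₀−S) θ_c / [X (1 + k_d θ_c)] = 0.362 × 862 × (3320 − 17.0) × 12.9 / [3060 × (1 + 0.0942 × 12.9)] = 1.33×10^7 / 6778 = 1961 m³.
F/M = Q·S₀ / (V·X) = 862 × 3320 / (1961 × 3060) = 0.4768 g bCOD·(g VSS·d)⁻¹.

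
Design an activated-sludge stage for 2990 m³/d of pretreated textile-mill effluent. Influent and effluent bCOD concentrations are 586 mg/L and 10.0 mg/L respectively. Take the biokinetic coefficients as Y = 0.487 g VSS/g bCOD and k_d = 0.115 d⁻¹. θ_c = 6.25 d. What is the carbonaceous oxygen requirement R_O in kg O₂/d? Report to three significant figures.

R_O ≈ 1030 kg O₂/d

Y_obs = Y / (1 + k_d θ_c) = 0.487 / (1 + 0.115 × 6.25) = 0.487 / 1.719 = 0.2833.
Q·(S₀ − S) = 2990 × (586 − 10.0) × 10⁻³ = 1722 kg/d removed.
Net sludge production P_X = 0.2833 × 1722 = 488.0 kg VSS/d.
R_O = Q·(S₀ − S) − 1.42·P_X = 1722 − 1.42 × 488.0 = 1029 kg O₂/d.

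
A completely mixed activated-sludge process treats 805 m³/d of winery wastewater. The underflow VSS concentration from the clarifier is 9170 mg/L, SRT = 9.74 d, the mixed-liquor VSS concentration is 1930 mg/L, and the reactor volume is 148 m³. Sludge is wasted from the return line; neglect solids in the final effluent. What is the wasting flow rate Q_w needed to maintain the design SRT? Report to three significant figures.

θ_c = V·X/(Q_w·X_r) when wasting from the recycle, so Q_w = V·X/(θ_c·X_r) = 148.0 × 1930 / (9.74 × 9170) = 3.198 m³/d.

Q_w ≈ 3.20 m³/d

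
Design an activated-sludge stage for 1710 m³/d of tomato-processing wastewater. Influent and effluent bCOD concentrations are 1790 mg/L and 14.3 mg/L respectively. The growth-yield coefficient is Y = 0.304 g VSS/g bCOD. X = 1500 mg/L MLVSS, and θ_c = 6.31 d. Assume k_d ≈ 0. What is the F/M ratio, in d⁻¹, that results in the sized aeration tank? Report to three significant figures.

F/M ≈ 0.526 d⁻¹

V·X = Y·Q·ΔS·θ_c gives V = 0.304 × 1710 × (1790 − 14.3) × 6.31 / 1500 = 3883 m³.
F/M = applied load / biomass = Q·S₀/(V·X) = 1710 × 1790 / (3883 × 1500) = 0.5255 d⁻¹.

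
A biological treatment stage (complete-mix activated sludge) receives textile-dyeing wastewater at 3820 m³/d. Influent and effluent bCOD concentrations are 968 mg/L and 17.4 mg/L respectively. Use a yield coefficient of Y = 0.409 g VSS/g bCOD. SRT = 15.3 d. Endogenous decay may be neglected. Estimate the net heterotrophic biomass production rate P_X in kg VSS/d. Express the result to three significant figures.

With endogenous decay neglected, the observed yield equals the true yield: Y_obs = Y = 0.409 g VSS/g bCOD.
Substrate removed = Q·(S₀ − S) = 3820 m³/d × (968 − 17.4) g/m³ = 3.63×10^6 g/d = 3631 kg/d.
P_X = Y_obs · Q(S₀ − S) = 0.4090 × 3631 = 1485 kg VSS/d.

P_X ≈ 1490 kg VSS/d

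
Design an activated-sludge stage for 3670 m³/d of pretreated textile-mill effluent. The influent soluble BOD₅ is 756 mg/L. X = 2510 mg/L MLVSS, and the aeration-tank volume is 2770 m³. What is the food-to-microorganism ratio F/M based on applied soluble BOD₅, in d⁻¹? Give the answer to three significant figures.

F/M ≈ 0.399 d⁻¹

F/M = applied load / biomass = Q·S₀/(V·X) = 3670 × 756 / (2770 × 2510) = 0.3991 d⁻¹.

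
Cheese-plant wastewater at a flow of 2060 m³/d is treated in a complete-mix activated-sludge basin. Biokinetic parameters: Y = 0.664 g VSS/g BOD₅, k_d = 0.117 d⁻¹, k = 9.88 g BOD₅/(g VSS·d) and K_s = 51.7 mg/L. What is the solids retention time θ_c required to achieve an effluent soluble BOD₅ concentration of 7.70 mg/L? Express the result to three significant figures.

θ_c ≈ 1.36 d

At the target effluent, Y k S/(K_s+S) = 0.664×9.88×7.70/59.40 = 0.8504 d⁻¹.
θ_c = 1/(μ − k_d) = 1/(0.8504 − 0.117) = 1/0.7334 = 1.363 d.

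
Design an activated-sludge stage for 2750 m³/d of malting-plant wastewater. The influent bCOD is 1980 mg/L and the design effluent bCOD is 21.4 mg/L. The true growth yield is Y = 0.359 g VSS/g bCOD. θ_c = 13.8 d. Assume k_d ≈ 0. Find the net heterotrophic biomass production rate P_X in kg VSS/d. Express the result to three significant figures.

P_X ≈ 1930 kg VSS/d

With endogenous decay neglected, the observed yield equals the true yield: Y_obs = Y = 0.359 g VSS/g bCOD.
Mass of bCOD removed per day: Q(S₀ − S) = 2750 × 1959 g/m³ = 5386 kg/d.
Biomass produced: P_X = Y_obs·Q·ΔS = 0.3590 × 5386 ≈ 1934 kg VSS/d.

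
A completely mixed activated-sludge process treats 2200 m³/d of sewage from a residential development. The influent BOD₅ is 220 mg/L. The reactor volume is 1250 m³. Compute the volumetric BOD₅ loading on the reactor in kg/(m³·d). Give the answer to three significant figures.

L_v ≈ 0.387 kg BOD₅/(m³·d)

Volumetric loading L_v = Q·S₀ / V = 2200 × 220 g/m³ / 1250 m³ = 387.2 g/(m³·d) = 0.3872 kg BOD₅/(m³·d).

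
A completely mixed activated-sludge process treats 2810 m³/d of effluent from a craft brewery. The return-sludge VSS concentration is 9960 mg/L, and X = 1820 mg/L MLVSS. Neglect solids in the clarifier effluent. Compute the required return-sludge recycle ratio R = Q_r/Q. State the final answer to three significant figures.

R ≈ 0.224

R = Q_r/Q = X/(X_r − X) = 1820 / (9960 − 1820) = 0.2236.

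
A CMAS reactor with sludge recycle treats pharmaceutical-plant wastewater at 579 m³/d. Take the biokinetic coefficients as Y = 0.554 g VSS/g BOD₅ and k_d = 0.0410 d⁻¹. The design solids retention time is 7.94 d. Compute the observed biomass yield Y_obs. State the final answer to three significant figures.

Y_obs ≈ 0.418 g VSS/g BOD₅

Observed yield with endogenous decay: Y_obs = Y / (1 + k_d·θ_c) = 0.554 / (1 + 0.0410 × 7.94) = 0.554 / 1.326 = 0.4179 g VSS/g BOD₅.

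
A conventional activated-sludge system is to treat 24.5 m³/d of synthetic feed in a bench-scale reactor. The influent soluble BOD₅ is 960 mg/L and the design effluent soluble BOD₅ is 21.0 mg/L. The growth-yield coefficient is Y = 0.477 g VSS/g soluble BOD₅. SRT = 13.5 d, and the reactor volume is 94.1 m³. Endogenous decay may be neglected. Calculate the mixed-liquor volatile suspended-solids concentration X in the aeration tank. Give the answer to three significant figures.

X = Y·Q·ΔS·θ_c / V = 0.477 × 24.5 × (960 − 21.0) × 13.5 / 94.1 = 1574 mg/L.

X ≈ 1570 mg/L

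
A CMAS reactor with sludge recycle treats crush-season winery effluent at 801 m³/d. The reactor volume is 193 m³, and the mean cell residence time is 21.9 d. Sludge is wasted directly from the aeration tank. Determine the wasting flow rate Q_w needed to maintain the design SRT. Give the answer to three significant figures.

With mixed-liquor wasting, θ_c = V/Q_w, so Q_w = V/θ_c = 193.0/21.9 = 8.813 m³/d.

Q_w ≈ 8.81 m³/d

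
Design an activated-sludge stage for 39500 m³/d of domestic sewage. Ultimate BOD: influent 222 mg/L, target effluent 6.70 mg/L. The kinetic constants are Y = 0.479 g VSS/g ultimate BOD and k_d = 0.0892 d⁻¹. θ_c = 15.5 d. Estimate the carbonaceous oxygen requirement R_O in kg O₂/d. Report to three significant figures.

R_O ≈ 6080 kg O₂/d

Y_obs = Y / (1 + k_d θ_c) = 0.479 / (1 + 0.0892 × 15.5) = 0.479 / 2.383 = 0.2010.
Mass of ultimate BOD removed per day: Q(S₀ − S) = 39500 × 215.3 g/m³ = 8504 kg/d.
P_X = Y_obs·Q·(S₀ − S) = 0.2010 × 8504 = 1710 kg VSS/d.
R_O = Q·(S₀ − S) − 1.42·P_X = 8504 − 1.42 × 1710 = 6077 kg O₂/d.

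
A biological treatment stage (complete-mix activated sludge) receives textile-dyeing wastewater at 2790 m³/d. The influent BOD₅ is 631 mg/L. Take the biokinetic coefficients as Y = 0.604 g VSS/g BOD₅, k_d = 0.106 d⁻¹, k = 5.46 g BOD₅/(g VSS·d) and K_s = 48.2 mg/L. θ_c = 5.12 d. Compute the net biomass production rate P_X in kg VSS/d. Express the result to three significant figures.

P_X ≈ 684 kg VSS/d

Effluent substrate depends only on kinetics and SRT: S = K_s(1 + k_d θ_c) / [θ_c(Yk − k_d) − 1] = 48.2 × (1 + 0.106 × 5.12) / [5.12 × (0.604 × 5.46 − 0.106) − 1] = 74.36 / 15.34 = 4.847 mg/L.
Observed yield with endogenous decay: Y_obs = Y / (1 + k_d·θ_c) = 0.604 / (1 + 0.106 × 5.12) = 0.604 / 1.543 = 0.3915 g VSS/g BOD₅.
ΔS = 631 − 4.85 = 626.1 mg/L, so the substrate removal rate is 2790 × 626.1/1000 = 1747 kg BOD₅/d.
Biomass produced: P_X = Y_obs·Q·ΔS = 0.3915 × 1747 ≈ 684.0 kg VSS/d.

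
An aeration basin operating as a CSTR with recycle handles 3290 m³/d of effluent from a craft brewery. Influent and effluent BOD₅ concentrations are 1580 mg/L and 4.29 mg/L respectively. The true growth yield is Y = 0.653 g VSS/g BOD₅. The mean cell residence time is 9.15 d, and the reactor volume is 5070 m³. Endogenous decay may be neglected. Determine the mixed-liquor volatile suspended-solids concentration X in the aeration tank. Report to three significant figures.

X ≈ 6110 mg/L

X = Y·Q·ΔS·θ_c / V = 0.653 × 3290 × (1580 − 4.29) × 9.15 / 5070 = 6109 mg/L.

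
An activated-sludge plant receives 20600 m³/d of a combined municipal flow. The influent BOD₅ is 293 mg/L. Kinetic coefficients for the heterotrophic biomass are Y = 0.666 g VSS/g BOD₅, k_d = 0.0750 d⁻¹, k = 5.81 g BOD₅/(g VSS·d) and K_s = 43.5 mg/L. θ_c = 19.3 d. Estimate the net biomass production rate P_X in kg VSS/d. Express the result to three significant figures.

For a completely mixed reactor with recycle the Lawrence–McCarty relation gives S = K_s·(1 + k_d·θ_c) / [θ_c·(Y·k − k_d) − 1] = 43.5 × (1 + 0.0750 × 19.3) / [19.3 × (0.666 × 5.81 − 0.0750) − 1] = 106.5 / 72.23 = 1.474 mg/L.
Observed yield with endogenous decay: Y_obs = Y / (1 + k_d·θ_c) = 0.666 / (1 + 0.0750 × 19.3) = 0.666 / 2.447 = 0.2721 g VSS/g BOD₅.
Q·(S₀ − S) = 20600 × (293 − 1.47) × 10⁻³ = 6006 kg/d removed.
Biomass produced: P_X = Y_obs·Q·ΔS = 0.2721 × 6006 ≈ 1634 kg VSS/d.

P_X ≈ 1630 kg VSS/d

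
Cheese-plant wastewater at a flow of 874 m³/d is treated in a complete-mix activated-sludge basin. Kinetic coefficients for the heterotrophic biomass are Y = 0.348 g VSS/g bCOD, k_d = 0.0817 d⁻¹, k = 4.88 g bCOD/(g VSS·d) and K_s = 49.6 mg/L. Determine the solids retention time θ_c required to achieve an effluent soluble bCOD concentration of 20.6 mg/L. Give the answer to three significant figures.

At the target effluent, Y k S/(K_s+S) = 0.348×4.88×20.6/70.20 = 0.4983 d⁻¹.
θ_c = 1/(μ − k_d) = 1/(0.4983 − 0.0817) = 1/0.4166 = 2.400 d.

θ_c ≈ 2.40 d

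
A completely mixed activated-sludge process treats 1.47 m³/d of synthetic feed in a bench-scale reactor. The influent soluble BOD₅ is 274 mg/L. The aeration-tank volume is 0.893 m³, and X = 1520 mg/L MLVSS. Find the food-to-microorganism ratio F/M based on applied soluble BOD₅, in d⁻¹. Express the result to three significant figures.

F/M = applied load / biomass = Q·S₀/(V·X) = 1.47 × 274 / (0.8930 × 1520) = 0.2967 d⁻¹.

F/M ≈ 0.297 d⁻¹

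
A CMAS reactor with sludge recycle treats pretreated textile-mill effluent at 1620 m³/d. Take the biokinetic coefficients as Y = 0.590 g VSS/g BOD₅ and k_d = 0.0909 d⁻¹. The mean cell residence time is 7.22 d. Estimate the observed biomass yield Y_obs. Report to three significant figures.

Y_obs ≈ 0.356 g VSS/g BOD₅

Y_obs = Y / (1 + k_d θ_c) = 0.590 / (1 + 0.0909 × 7.22) = 0.590 / 1.656 = 0.3562.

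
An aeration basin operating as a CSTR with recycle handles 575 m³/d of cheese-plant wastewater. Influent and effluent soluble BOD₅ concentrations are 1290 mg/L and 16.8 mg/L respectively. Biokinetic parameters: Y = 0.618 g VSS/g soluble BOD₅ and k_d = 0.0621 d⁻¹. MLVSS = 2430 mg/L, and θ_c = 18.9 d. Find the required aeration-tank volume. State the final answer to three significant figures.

From the SRT design equation V = Y Q (S₀−S) θ_c / [X (1 + k_d θ_c)] = 0.618 × 575 × (1290 − 16.8) × 18.9 / [2430 × (1 + 0.0621 × 18.9)] = 8.55×10^6 / 5282 = 1619 m³.

V ≈ 1620 m³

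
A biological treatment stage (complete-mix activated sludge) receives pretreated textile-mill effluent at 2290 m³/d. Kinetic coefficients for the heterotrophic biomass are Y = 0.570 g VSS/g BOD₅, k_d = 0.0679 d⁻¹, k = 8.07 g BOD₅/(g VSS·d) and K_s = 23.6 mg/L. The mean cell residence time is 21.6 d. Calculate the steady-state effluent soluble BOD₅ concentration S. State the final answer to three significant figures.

From the Monod/SRT balance for a CMAS, S = K_s·(1+k_d θ_c)/[θ_c·(Y k − k_d) − 1] = 23.6 × (1 + 0.0679 × 21.6) / [21.6 × (0.570 × 8.07 − 0.0679) − 1] = 58.21 / 96.89 = 0.6008 mg/L.

S ≈ 0.601 mg/L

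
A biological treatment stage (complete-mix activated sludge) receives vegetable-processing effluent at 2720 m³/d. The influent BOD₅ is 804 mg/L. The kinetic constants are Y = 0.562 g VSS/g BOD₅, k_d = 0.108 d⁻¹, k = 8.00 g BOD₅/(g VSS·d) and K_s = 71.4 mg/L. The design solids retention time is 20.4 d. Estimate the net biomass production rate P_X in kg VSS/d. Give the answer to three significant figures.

For a completely mixed reactor with recycle the Lawrence–McCarty relation gives S = K_s·(1 + k_d·θ_c) / [θ_c·(Y·k − k_d) − 1] = 71.4 × (1 + 0.108 × 20.4) / [20.4 × (0.562 × 8.00 − 0.108) − 1] = 228.7 / 88.52 = 2.584 mg/L.
The observed yield is Y_obs = Y/(1 + k_d·θ_c) = 0.562 / (1 + 0.108 × 20.4) = 0.562 / 3.203 = 0.1754 g VSS per g BOD₅ removed.
Q·(S₀ − S) = 2720 × (804 − 2.58) × 10⁻³ = 2180 kg/d removed.
Biomass produced: P_X = Y_obs·Q·ΔS = 0.1754 × 2180 ≈ 382.5 kg VSS/d.

P_X ≈ 382 kg VSS/d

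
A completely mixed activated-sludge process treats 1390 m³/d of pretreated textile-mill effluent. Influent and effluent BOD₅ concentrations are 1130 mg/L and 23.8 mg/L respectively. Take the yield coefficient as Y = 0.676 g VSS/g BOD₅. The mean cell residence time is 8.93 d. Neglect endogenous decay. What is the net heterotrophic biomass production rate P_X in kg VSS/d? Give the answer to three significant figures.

P_X ≈ 1040 kg VSS/d

With endogenous decay neglected, the observed yield equals the true yield: Y_obs = Y = 0.676 g VSS/g BOD₅.
Mass of BOD₅ removed per day: Q(S₀ − S) = 1390 × 1106 g/m³ = 1538 kg/d.
P_X = Y_obs · Q(S₀ − S) = 0.6760 × 1538 = 1039 kg VSS/d.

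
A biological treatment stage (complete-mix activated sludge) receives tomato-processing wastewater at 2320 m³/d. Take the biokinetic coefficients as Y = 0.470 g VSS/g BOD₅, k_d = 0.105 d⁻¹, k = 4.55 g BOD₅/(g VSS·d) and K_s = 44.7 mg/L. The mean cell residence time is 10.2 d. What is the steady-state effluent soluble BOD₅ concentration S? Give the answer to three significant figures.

S ≈ 4.69 mg/L

For a completely mixed reactor with recycle the Lawrence–McCarty relation gives S = K_s·(1 + k_d·θ_c) / [θ_c·(Y·k − k_d) − 1] = 44.7 × (1 + 0.105 × 10.2) / [10.2 × (0.470 × 4.55 − 0.105) − 1] = 92.57 / 19.74 = 4.689 mg/L.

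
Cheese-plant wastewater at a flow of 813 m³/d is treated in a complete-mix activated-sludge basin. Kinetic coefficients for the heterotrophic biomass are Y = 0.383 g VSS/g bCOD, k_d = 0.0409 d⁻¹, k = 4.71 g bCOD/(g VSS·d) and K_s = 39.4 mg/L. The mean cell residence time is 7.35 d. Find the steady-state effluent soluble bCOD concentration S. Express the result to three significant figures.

S ≈ 4.29 mg/L

From the Monod/SRT balance for a CMAS, S = K_s·(1+k_d θ_c)/[θ_c·(Y k − k_d) − 1] = 39.4 × (1 + 0.0409 × 7.35) / [7.35 × (0.383 × 4.71 − 0.0409) − 1] = 51.24 / 11.96 = 4.285 mg/L.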